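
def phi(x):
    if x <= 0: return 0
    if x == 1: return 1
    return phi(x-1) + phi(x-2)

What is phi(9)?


Computing phi(9) bottom-up:
phi(0) = 0
phi(1) = 1
phi(2) = phi(1) + phi(0) = 1 + 0 = 1
phi(3) = phi(2) + phi(1) = 1 + 1 = 2
phi(4) = phi(3) + phi(2) = 2 + 1 = 3
phi(5) = phi(4) + phi(3) = 3 + 2 = 5
phi(6) = phi(5) + phi(4) = 5 + 3 = 8
phi(7) = phi(6) + phi(5) = 8 + 5 = 13
phi(8) = phi(7) + phi(6) = 13 + 8 = 21
phi(9) = phi(8) + phi(7) = 21 + 13 = 34

34


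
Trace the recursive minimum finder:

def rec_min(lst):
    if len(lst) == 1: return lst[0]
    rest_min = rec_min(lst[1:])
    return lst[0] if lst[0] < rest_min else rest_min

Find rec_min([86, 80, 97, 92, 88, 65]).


rec_min([86, 80, 97, 92, 88, 65]): compare 86 with rec_min([80, 97, 92, 88, 65])
rec_min([80, 97, 92, 88, 65]): compare 80 with rec_min([97, 92, 88, 65])
rec_min([97, 92, 88, 65]): compare 97 with rec_min([92, 88, 65])
rec_min([92, 88, 65]): compare 92 with rec_min([88, 65])
rec_min([88, 65]): compare 88 with rec_min([65])
rec_min([65]) = 65  (base case)
Compare 88 with 65 -> 65
Compare 92 with 65 -> 65
Compare 97 with 65 -> 65
Compare 80 with 65 -> 65
Compare 86 with 65 -> 65

65


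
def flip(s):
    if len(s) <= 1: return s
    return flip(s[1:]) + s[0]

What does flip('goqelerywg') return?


flip('goqelerywg') = flip('oqelerywg') + 'g'
flip('oqelerywg') = flip('qelerywg') + 'o'
flip('qelerywg') = flip('elerywg') + 'q'
flip('elerywg') = flip('lerywg') + 'e'
flip('lerywg') = flip('erywg') + 'l'
flip('erywg') = flip('rywg') + 'e'
flip('rywg') = flip('ywg') + 'r'
flip('ywg') = flip('wg') + 'y'
flip('wg') = flip('g') + 'w'
flip('g') = 'g'  (base case)
Concatenating: 'g' + 'w' + 'y' + 'r' + 'e' + 'l' + 'e' + 'q' + 'o' + 'g' = 'gwyreleqog'

gwyreleqog


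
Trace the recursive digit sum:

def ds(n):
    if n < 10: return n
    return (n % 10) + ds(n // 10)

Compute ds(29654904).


ds(29654904) = 4 + ds(2965490)
ds(2965490) = 0 + ds(296549)
ds(296549) = 9 + ds(29654)
ds(29654) = 4 + ds(2965)
ds(2965) = 5 + ds(296)
ds(296) = 6 + ds(29)
ds(29) = 9 + ds(2)
ds(2) = 2  (base case)
Total: 4 + 0 + 9 + 4 + 5 + 6 + 9 + 2 = 39

39


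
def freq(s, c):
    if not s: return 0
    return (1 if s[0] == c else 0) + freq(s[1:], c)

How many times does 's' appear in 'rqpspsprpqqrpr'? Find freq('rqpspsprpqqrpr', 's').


s[0]='r' != 's' -> 0
s[0]='q' != 's' -> 0
s[0]='p' != 's' -> 0
s[0]='s' == 's' -> 1
s[0]='p' != 's' -> 0
s[0]='s' == 's' -> 1
s[0]='p' != 's' -> 0
s[0]='r' != 's' -> 0
s[0]='p' != 's' -> 0
s[0]='q' != 's' -> 0
s[0]='q' != 's' -> 0
s[0]='r' != 's' -> 0
s[0]='p' != 's' -> 0
s[0]='r' != 's' -> 0
Sum: 0 + 0 + 0 + 1 + 0 + 1 + 0 + 0 + 0 + 0 + 0 + 0 + 0 + 0 = 2

2


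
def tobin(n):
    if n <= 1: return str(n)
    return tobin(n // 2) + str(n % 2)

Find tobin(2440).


tobin(2440) = tobin(1220) + '0'
tobin(1220) = tobin(610) + '0'
tobin(610) = tobin(305) + '0'
tobin(305) = tobin(152) + '1'
tobin(152) = tobin(76) + '0'
tobin(76) = tobin(38) + '0'
tobin(38) = tobin(19) + '0'
tobin(19) = tobin(9) + '1'
tobin(9) = tobin(4) + '1'
tobin(4) = tobin(2) + '0'
tobin(2) = tobin(1) + '0'
tobin(1) = '1'  (base case)
Concatenating: '1' + '0' + '0' + '1' + '1' + '0' + '0' + '0' + '1' + '0' + '0' + '0' = '100110001000'

100110001000


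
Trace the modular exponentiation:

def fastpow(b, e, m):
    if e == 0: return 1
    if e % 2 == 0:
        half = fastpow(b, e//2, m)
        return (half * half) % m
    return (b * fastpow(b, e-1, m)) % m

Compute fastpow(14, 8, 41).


fastpow(14, 8, 41): e is even, compute fastpow(14, 4, 41)
  fastpow(14, 4, 41): e is even, compute fastpow(14, 2, 41)
    fastpow(14, 2, 41): e is even, compute fastpow(14, 1, 41)
      fastpow(14, 1, 41): e is odd, compute fastpow(14, 0, 41)
        fastpow(14, 0, 41) = 1
      (14 * 1) % 41 = 14
    half=14, (14*14) % 41 = 32
  half=32, (32*32) % 41 = 40
half=40, (40*40) % 41 = 1

1


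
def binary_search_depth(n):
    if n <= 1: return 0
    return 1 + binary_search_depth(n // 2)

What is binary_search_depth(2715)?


2715 / 2 = 1357
1357 / 2 = 678
678 / 2 = 339
339 / 2 = 169
169 / 2 = 84
84 / 2 = 42
42 / 2 = 21
21 / 2 = 10
10 / 2 = 5
5 / 2 = 2
2 / 2 = 1
Reached 1 after 11 halvings

11


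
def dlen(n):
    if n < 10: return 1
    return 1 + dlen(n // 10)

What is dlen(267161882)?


dlen(267161882) = 1 + dlen(26716188)
dlen(26716188) = 1 + dlen(2671618)
dlen(2671618) = 1 + dlen(267161)
dlen(267161) = 1 + dlen(26716)
dlen(26716) = 1 + dlen(2671)
dlen(2671) = 1 + dlen(267)
dlen(267) = 1 + dlen(26)
dlen(26) = 1 + dlen(2)
dlen(2) = 1  (base case: 2 < 10)
Unwinding: 1 + 1 + 1 + 1 + 1 + 1 + 1 + 1 + 1 = 9

9


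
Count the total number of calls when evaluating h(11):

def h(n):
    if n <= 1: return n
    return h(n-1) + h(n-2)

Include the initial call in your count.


Let C(n) = total calls for h(n)
C(0) = 1, C(1) = 1
C(2) = 1 + C(1) + C(0) = 1 + 1 + 1 = 3
C(3) = 1 + C(2) + C(1) = 1 + 3 + 1 = 5
C(4) = 1 + C(3) + C(2) = 1 + 5 + 3 = 9
C(5) = 1 + C(4) + C(3) = 1 + 9 + 5 = 15
C(6) = 1 + C(5) + C(4) = 1 + 15 + 9 = 25
C(7) = 1 + C(6) + C(5) = 1 + 25 + 15 = 41
C(8) = 1 + C(7) + C(6) = 1 + 41 + 25 = 67
C(9) = 1 + C(8) + C(7) = 1 + 67 + 41 = 109
C(10) = 1 + C(9) + C(8) = 1 + 109 + 67 = 177
C(11) = 1 + C(10) + C(9) = 1 + 177 + 109 = 287

287


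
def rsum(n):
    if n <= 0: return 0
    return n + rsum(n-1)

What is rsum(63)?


rsum(63)
= 63 + 62 + 61 + 60 + 59 + 58 + 57 + 56 + 55 + 54 + 53 + 52 + 51 + 50 + 49 + 48 + 47 + 46 + 45 + 44 + 43 + 42 + 41 + 40 + 39 + 38 + 37 + 36 + 35 + 34 + 33 + 32 + 31 + 30 + 29 + 28 + 27 + 26 + 25 + 24 + 23 + 22 + 21 + 20 + 19 + 18 + 17 + 16 + 15 + 14 + 13 + 12 + 11 + 10 + 9 + 8 + 7 + 6 + 5 + 4 + 3 + 2 + 1 + rsum(0)
= 63 + 62 + 61 + 60 + 59 + 58 + 57 + 56 + 55 + 54 + 53 + 52 + 51 + 50 + 49 + 48 + 47 + 46 + 45 + 44 + 43 + 42 + 41 + 40 + 39 + 38 + 37 + 36 + 35 + 34 + 33 + 32 + 31 + 30 + 29 + 28 + 27 + 26 + 25 + 24 + 23 + 22 + 21 + 20 + 19 + 18 + 17 + 16 + 15 + 14 + 13 + 12 + 11 + 10 + 9 + 8 + 7 + 6 + 5 + 4 + 3 + 2 + 1 + 0
= 2016

2016


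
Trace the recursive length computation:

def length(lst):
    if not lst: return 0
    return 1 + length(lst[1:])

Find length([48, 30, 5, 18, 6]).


length([48, 30, 5, 18, 6]) = 1 + length([30, 5, 18, 6])
length([30, 5, 18, 6]) = 1 + length([5, 18, 6])
length([5, 18, 6]) = 1 + length([18, 6])
length([18, 6]) = 1 + length([6])
length([6]) = 1 + length([])
length([]) = 0  (base case)
Unwinding: 1 + 1 + 1 + 1 + 1 + 0 = 5

5


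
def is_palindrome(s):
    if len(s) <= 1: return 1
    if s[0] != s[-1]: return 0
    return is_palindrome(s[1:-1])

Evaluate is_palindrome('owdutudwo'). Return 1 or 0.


is_palindrome('owdutudwo'): s[0]='o' == s[-1]='o' -> check is_palindrome('wdutudw')
is_palindrome('wdutudw'): s[0]='w' == s[-1]='w' -> check is_palindrome('dutud')
is_palindrome('dutud'): s[0]='d' == s[-1]='d' -> check is_palindrome('utu')
is_palindrome('utu'): s[0]='u' == s[-1]='u' -> check is_palindrome('t')
is_palindrome('t'): len <= 1 -> return 1  (base case)
Result: 1 (palindrome)

1


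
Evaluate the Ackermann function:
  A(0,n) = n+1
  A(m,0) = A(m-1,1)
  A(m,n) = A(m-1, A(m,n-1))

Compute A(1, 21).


A(1, 21) = A(0, A(1, 20))
  A(1, 20) = A(0, A(1, 19))
    A(1, 19) = A(0, A(1, 18))
      A(1, 18) = A(0, A(1, 17))
        A(1, 17) = A(0, A(1, 16))
          A(1, 16) = A(0, A(1, 15))
          A(1, 15) = A(0, A(1, 14))
          A(1, 14) = A(0, A(1, 13))
          A(1, 13) = A(0, A(1, 12))
          A(1, 12) = A(0, A(1, 11))
          A(1, 11) = A(0, A(1, 10))
          A(1, 10) = A(0, A(1, 9))
          A(1, 9) = A(0, A(1, 8))
          A(1, 8) = A(0, A(1, 7))
          A(1, 7) = A(0, A(1, 6))
          A(1, 6) = A(0, A(1, 5))
          A(1, 5) = A(0, A(1, 4))
          A(1, 4) = A(0, A(1, 3))
          A(1, 3) = A(0, A(1, 2))
          A(1, 2) = A(0, A(1, 1))
          A(1, 1) = A(0, A(1, 0))
          A(1, 0) = A(0, 1)
          A(0, 1) = 2
            = A(0, 2)
          A(0, 2) = 3
... (trace truncated)
Result: A(1, 21) = 23

23


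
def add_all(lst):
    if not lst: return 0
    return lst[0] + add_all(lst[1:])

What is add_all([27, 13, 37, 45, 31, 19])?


add_all([27, 13, 37, 45, 31, 19]) = 27 + add_all([13, 37, 45, 31, 19])
add_all([13, 37, 45, 31, 19]) = 13 + add_all([37, 45, 31, 19])
add_all([37, 45, 31, 19]) = 37 + add_all([45, 31, 19])
add_all([45, 31, 19]) = 45 + add_all([31, 19])
add_all([31, 19]) = 31 + add_all([19])
add_all([19]) = 19 + add_all([])
add_all([]) = 0  (base case)
Total: 27 + 13 + 37 + 45 + 31 + 19 + 0 = 172

172


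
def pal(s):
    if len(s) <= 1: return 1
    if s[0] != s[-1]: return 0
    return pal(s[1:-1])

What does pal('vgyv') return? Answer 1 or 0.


pal('vgyv'): s[0]='v' == s[-1]='v' -> check pal('gy')
pal('gy'): s[0]='g' != s[-1]='y' -> return 0
Result: 0 (not a palindrome)

0


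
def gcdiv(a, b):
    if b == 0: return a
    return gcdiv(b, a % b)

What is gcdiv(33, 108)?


gcdiv(33, 108) = gcdiv(108, 33)
gcdiv(108, 33) = gcdiv(33, 9)
gcdiv(33, 9) = gcdiv(9, 6)
gcdiv(9, 6) = gcdiv(6, 3)
gcdiv(6, 3) = gcdiv(3, 0)
gcdiv(3, 0) = 3  (base case)

3


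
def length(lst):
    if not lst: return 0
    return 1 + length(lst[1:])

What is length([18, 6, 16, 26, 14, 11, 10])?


length([18, 6, 16, 26, 14, 11, 10]) = 1 + length([6, 16, 26, 14, 11, 10])
length([6, 16, 26, 14, 11, 10]) = 1 + length([16, 26, 14, 11, 10])
length([16, 26, 14, 11, 10]) = 1 + length([26, 14, 11, 10])
length([26, 14, 11, 10]) = 1 + length([14, 11, 10])
length([14, 11, 10]) = 1 + length([11, 10])
length([11, 10]) = 1 + length([10])
length([10]) = 1 + length([])
length([]) = 0  (base case)
Unwinding: 1 + 1 + 1 + 1 + 1 + 1 + 1 + 0 = 7

7


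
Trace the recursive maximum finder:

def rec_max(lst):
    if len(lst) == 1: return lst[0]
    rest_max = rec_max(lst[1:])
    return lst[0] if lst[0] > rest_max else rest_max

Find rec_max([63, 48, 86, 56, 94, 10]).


rec_max([63, 48, 86, 56, 94, 10]): compare 63 with rec_max([48, 86, 56, 94, 10])
rec_max([48, 86, 56, 94, 10]): compare 48 with rec_max([86, 56, 94, 10])
rec_max([86, 56, 94, 10]): compare 86 with rec_max([56, 94, 10])
rec_max([56, 94, 10]): compare 56 with rec_max([94, 10])
rec_max([94, 10]): compare 94 with rec_max([10])
rec_max([10]) = 10  (base case)
Compare 94 with 10 -> 94
Compare 56 with 94 -> 94
Compare 86 with 94 -> 94
Compare 48 with 94 -> 94
Compare 63 with 94 -> 94

94


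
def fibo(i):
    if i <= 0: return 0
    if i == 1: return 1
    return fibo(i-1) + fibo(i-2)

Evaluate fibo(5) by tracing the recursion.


Computing fibo(5) bottom-up:
fibo(0) = 0
fibo(1) = 1
fibo(2) = fibo(1) + fibo(0) = 1 + 0 = 1
fibo(3) = fibo(2) + fibo(1) = 1 + 1 = 2
fibo(4) = fibo(3) + fibo(2) = 2 + 1 = 3
fibo(5) = fibo(4) + fibo(3) = 3 + 2 = 5

5


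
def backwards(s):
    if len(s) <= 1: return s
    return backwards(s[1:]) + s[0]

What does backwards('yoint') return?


backwards('yoint') = backwards('oint') + 'y'
backwards('oint') = backwards('int') + 'o'
backwards('int') = backwards('nt') + 'i'
backwards('nt') = backwards('t') + 'n'
backwards('t') = 't'  (base case)
Concatenating: 't' + 'n' + 'i' + 'o' + 'y' = 'tnioy'

tnioy


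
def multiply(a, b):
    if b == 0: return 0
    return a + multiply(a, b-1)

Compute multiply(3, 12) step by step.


multiply(3, 12) = 3 + multiply(3, 11)
multiply(3, 11) = 3 + multiply(3, 10)
multiply(3, 10) = 3 + multiply(3, 9)
multiply(3, 9) = 3 + multiply(3, 8)
multiply(3, 8) = 3 + multiply(3, 7)
multiply(3, 7) = 3 + multiply(3, 6)
multiply(3, 6) = 3 + multiply(3, 5)
multiply(3, 5) = 3 + multiply(3, 4)
multiply(3, 4) = 3 + multiply(3, 3)
multiply(3, 3) = 3 + multiply(3, 2)
multiply(3, 2) = 3 + multiply(3, 1)
multiply(3, 1) = 3 + multiply(3, 0)
multiply(3, 0) = 0  (base case)
Total: 3 + 3 + 3 + 3 + 3 + 3 + 3 + 3 + 3 + 3 + 3 + 3 + 0 = 36

36


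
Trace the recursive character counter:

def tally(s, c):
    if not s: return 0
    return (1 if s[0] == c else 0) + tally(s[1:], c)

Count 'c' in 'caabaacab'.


s[0]='c' == 'c' -> 1
s[0]='a' != 'c' -> 0
s[0]='a' != 'c' -> 0
s[0]='b' != 'c' -> 0
s[0]='a' != 'c' -> 0
s[0]='a' != 'c' -> 0
s[0]='c' == 'c' -> 1
s[0]='a' != 'c' -> 0
s[0]='b' != 'c' -> 0
Sum: 1 + 0 + 0 + 0 + 0 + 0 + 1 + 0 + 0 = 2

2


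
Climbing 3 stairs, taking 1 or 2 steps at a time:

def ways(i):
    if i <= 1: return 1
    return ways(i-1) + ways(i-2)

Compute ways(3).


Building up from base cases:
ways(0) = 1
ways(1) = 1
ways(2) = ways(1) + ways(0) = 1 + 1 = 2
ways(3) = ways(2) + ways(1) = 2 + 1 = 3

3


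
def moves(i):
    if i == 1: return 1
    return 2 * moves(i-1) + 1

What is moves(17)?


moves(17) = 2 * moves(16) + 1
moves(16) = 2 * moves(15) + 1
moves(15) = 2 * moves(14) + 1
moves(14) = 2 * moves(13) + 1
moves(13) = 2 * moves(12) + 1
moves(12) = 2 * moves(11) + 1
moves(11) = 2 * moves(10) + 1
moves(10) = 2 * moves(9) + 1
moves(9) = 2 * moves(8) + 1
moves(8) = 2 * moves(7) + 1
moves(7) = 2 * moves(6) + 1
moves(6) = 2 * moves(5) + 1
moves(5) = 2 * moves(4) + 1
moves(4) = 2 * moves(3) + 1
moves(3) = 2 * moves(2) + 1
moves(2) = 2 * moves(1) + 1
moves(1) = 1  (base case)
moves(2) = 2 * 1 + 1 = 3
moves(3) = 2 * 3 + 1 = 7
moves(4) = 2 * 7 + 1 = 15
moves(5) = 2 * 15 + 1 = 31
moves(6) = 2 * 31 + 1 = 63
moves(7) = 2 * 63 + 1 = 127
moves(8) = 2 * 127 + 1 = 255
moves(9) = 2 * 255 + 1 = 511
moves(10) = 2 * 511 + 1 = 1023
moves(11) = 2 * 1023 + 1 = 2047
moves(12) = 2 * 2047 + 1 = 4095
moves(13) = 2 * 4095 + 1 = 8191
moves(14) = 2 * 8191 + 1 = 16383
moves(15) = 2 * 16383 + 1 = 32767
moves(16) = 2 * 32767 + 1 = 65535
moves(17) = 2 * 65535 + 1 = 131071

131071


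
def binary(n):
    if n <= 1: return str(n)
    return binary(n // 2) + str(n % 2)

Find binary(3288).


binary(3288) = binary(1644) + '0'
binary(1644) = binary(822) + '0'
binary(822) = binary(411) + '0'
binary(411) = binary(205) + '1'
binary(205) = binary(102) + '1'
binary(102) = binary(51) + '0'
binary(51) = binary(25) + '1'
binary(25) = binary(12) + '1'
binary(12) = binary(6) + '0'
binary(6) = binary(3) + '0'
binary(3) = binary(1) + '1'
binary(1) = '1'  (base case)
Concatenating: '1' + '1' + '0' + '0' + '1' + '1' + '0' + '1' + '1' + '0' + '0' + '0' = '110011011000'

110011011000


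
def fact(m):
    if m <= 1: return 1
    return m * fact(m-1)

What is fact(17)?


fact(17)
= 17 * fact(16)
= 17 * 16 * fact(15)
= 17 * 16 * 15 * fact(14)
= 17 * 16 * 15 * 14 * fact(13)
= 17 * 16 * 15 * 14 * 13 * fact(12)
= 17 * 16 * 15 * 14 * 13 * 12 * fact(11)
= 17 * 16 * 15 * 14 * 13 * 12 * 11 * fact(10)
= 17 * 16 * 15 * 14 * 13 * 12 * 11 * 10 * fact(9)
= 17 * 16 * 15 * 14 * 13 * 12 * 11 * 10 * 9 * fact(8)
= 17 * 16 * 15 * 14 * 13 * 12 * 11 * 10 * 9 * 8 * fact(7)
= 17 * 16 * 15 * 14 * 13 * 12 * 11 * 10 * 9 * 8 * 7 * fact(6)
= 17 * 16 * 15 * 14 * 13 * 12 * 11 * 10 * 9 * 8 * 7 * 6 * fact(5)
= 17 * 16 * 15 * 14 * 13 * 12 * 11 * 10 * 9 * 8 * 7 * 6 * 5 * fact(4)
= 17 * 16 * 15 * 14 * 13 * 12 * 11 * 10 * 9 * 8 * 7 * 6 * 5 * 4 * fact(3)
= 17 * 16 * 15 * 14 * 13 * 12 * 11 * 10 * 9 * 8 * 7 * 6 * 5 * 4 * 3 * fact(2)
= 17 * 16 * 15 * 14 * 13 * 12 * 11 * 10 * 9 * 8 * 7 * 6 * 5 * 4 * 3 * 2 * fact(1)
= 17 * 16 * 15 * 14 * 13 * 12 * 11 * 10 * 9 * 8 * 7 * 6 * 5 * 4 * 3 * 2 * 1
= 355687428096000

355687428096000


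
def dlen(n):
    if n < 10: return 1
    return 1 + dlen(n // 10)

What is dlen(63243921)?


dlen(63243921) = 1 + dlen(6324392)
dlen(6324392) = 1 + dlen(632439)
dlen(632439) = 1 + dlen(63243)
dlen(63243) = 1 + dlen(6324)
dlen(6324) = 1 + dlen(632)
dlen(632) = 1 + dlen(63)
dlen(63) = 1 + dlen(6)
dlen(6) = 1  (base case: 6 < 10)
Unwinding: 1 + 1 + 1 + 1 + 1 + 1 + 1 + 1 = 8

8


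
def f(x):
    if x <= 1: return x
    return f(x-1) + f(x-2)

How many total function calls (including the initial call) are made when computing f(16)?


Let C(n) = total calls for f(n)
C(0) = 1, C(1) = 1
C(2) = 1 + C(1) + C(0) = 1 + 1 + 1 = 3
C(3) = 1 + C(2) + C(1) = 1 + 3 + 1 = 5
C(4) = 1 + C(3) + C(2) = 1 + 5 + 3 = 9
C(5) = 1 + C(4) + C(3) = 1 + 9 + 5 = 15
C(6) = 1 + C(5) + C(4) = 1 + 15 + 9 = 25
C(7) = 1 + C(6) + C(5) = 1 + 25 + 15 = 41
C(8) = 1 + C(7) + C(6) = 1 + 41 + 25 = 67
C(9) = 1 + C(8) + C(7) = 1 + 67 + 41 = 109
C(10) = 1 + C(9) + C(8) = 1 + 109 + 67 = 177
C(11) = 1 + C(10) + C(9) = 1 + 177 + 109 = 287
C(12) = 1 + C(11) + C(10) = 1 + 287 + 177 = 465
C(13) = 1 + C(12) + C(11) = 1 + 465 + 287 = 753
C(14) = 1 + C(13) + C(12) = 1 + 753 + 465 = 1219
C(15) = 1 + C(14) + C(13) = 1 + 1219 + 753 = 1973
C(16) = 1 + C(15) + C(14) = 1 + 1973 + 1219 = 3193

3193


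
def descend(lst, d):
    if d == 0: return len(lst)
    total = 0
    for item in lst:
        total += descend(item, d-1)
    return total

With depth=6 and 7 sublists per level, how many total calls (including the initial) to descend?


At depth 0 (root): 1 call
At depth 1: each of 1 parents calls descend on 7 children = 7 calls
At depth 2: each of 7 parents calls descend on 7 children = 49 calls
At depth 3: each of 49 parents calls descend on 7 children = 343 calls
At depth 4: each of 343 parents calls descend on 7 children = 2401 calls
At depth 5: each of 2401 parents calls descend on 7 children = 16807 calls
At depth 6: each of 16807 parents calls descend on 7 children = 117649 calls
Total: 1 + 7 + 49 + 343 + 2401 + 16807 + 117649 = 137257

137257


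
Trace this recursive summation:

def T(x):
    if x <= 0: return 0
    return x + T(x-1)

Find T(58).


T(58)
= 58 + 57 + 56 + 55 + 54 + 53 + 52 + 51 + 50 + 49 + 48 + 47 + 46 + 45 + 44 + 43 + 42 + 41 + 40 + 39 + 38 + 37 + 36 + 35 + 34 + 33 + 32 + 31 + 30 + 29 + 28 + 27 + 26 + 25 + 24 + 23 + 22 + 21 + 20 + 19 + 18 + 17 + 16 + 15 + 14 + 13 + 12 + 11 + 10 + 9 + 8 + 7 + 6 + 5 + 4 + 3 + 2 + 1 + T(0)
= 58 + 57 + 56 + 55 + 54 + 53 + 52 + 51 + 50 + 49 + 48 + 47 + 46 + 45 + 44 + 43 + 42 + 41 + 40 + 39 + 38 + 37 + 36 + 35 + 34 + 33 + 32 + 31 + 30 + 29 + 28 + 27 + 26 + 25 + 24 + 23 + 22 + 21 + 20 + 19 + 18 + 17 + 16 + 15 + 14 + 13 + 12 + 11 + 10 + 9 + 8 + 7 + 6 + 5 + 4 + 3 + 2 + 1 + 0
= 1711

1711


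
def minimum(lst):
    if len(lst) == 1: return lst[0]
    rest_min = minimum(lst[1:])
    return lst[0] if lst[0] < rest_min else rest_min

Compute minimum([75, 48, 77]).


minimum([75, 48, 77]): compare 75 with minimum([48, 77])
minimum([48, 77]): compare 48 with minimum([77])
minimum([77]) = 77  (base case)
Compare 48 with 77 -> 48
Compare 75 with 48 -> 48

48


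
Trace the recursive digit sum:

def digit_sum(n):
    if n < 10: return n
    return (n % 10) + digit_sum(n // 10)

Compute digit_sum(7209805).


digit_sum(7209805) = 5 + digit_sum(720980)
digit_sum(720980) = 0 + digit_sum(72098)
digit_sum(72098) = 8 + digit_sum(7209)
digit_sum(7209) = 9 + digit_sum(720)
digit_sum(720) = 0 + digit_sum(72)
digit_sum(72) = 2 + digit_sum(7)
digit_sum(7) = 7  (base case)
Total: 5 + 0 + 8 + 9 + 0 + 2 + 7 = 31

31


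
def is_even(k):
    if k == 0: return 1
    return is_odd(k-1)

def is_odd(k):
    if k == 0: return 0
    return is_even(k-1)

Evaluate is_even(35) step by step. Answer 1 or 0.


is_even(35) = is_odd(34)
is_odd(34) = is_even(33)
is_even(33) = is_odd(32)
is_odd(32) = is_even(31)
is_even(31) = is_odd(30)
is_odd(30) = is_even(29)
is_even(29) = is_odd(28)
is_odd(28) = is_even(27)
is_even(27) = is_odd(26)
is_odd(26) = is_even(25)
is_even(25) = is_odd(24)
is_odd(24) = is_even(23)
is_even(23) = is_odd(22)
is_odd(22) = is_even(21)
is_even(21) = is_odd(20)
is_odd(20) = is_even(19)
is_even(19) = is_odd(18)
is_odd(18) = is_even(17)
is_even(17) = is_odd(16)
is_odd(16) = is_even(15)
is_even(15) = is_odd(14)
is_odd(14) = is_even(13)
is_even(13) = is_odd(12)
is_odd(12) = is_even(11)
is_even(11) = is_odd(10)
is_odd(10) = is_even(9)
is_even(9) = is_odd(8)
is_odd(8) = is_even(7)
is_even(7) = is_odd(6)
is_odd(6) = is_even(5)
is_even(5) = is_odd(4)
is_odd(4) = is_even(3)
is_even(3) = is_odd(2)
is_odd(2) = is_even(1)
is_even(1) = is_odd(0)
is_odd(0) = 0  (base case)
Result: 0

0


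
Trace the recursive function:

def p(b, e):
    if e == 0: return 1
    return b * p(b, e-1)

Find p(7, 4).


p(7, 4)
= 7 * p(7, 3)
= 7 * 7 * p(7, 2)
= 7 * 7 * 7 * p(7, 1)
= 7 * 7 * 7 * 7 * p(7, 0)
= 7 * 7 * 7 * 7 * 1
= 2401

2401


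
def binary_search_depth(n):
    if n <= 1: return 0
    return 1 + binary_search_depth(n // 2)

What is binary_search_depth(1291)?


1291 / 2 = 645
645 / 2 = 322
322 / 2 = 161
161 / 2 = 80
80 / 2 = 40
40 / 2 = 20
20 / 2 = 10
10 / 2 = 5
5 / 2 = 2
2 / 2 = 1
Reached 1 after 10 halvings

10


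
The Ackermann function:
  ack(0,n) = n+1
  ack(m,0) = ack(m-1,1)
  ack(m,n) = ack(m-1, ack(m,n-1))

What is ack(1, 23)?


ack(1, 23) = ack(0, ack(1, 22))
  ack(1, 22) = ack(0, ack(1, 21))
    ack(1, 21) = ack(0, ack(1, 20))
      ack(1, 20) = ack(0, ack(1, 19))
        ack(1, 19) = ack(0, ack(1, 18))
          ack(1, 18) = ack(0, ack(1, 17))
          ack(1, 17) = ack(0, ack(1, 16))
          ack(1, 16) = ack(0, ack(1, 15))
          ack(1, 15) = ack(0, ack(1, 14))
          ack(1, 14) = ack(0, ack(1, 13))
          ack(1, 13) = ack(0, ack(1, 12))
          ack(1, 12) = ack(0, ack(1, 11))
          ack(1, 11) = ack(0, ack(1, 10))
          ack(1, 10) = ack(0, ack(1, 9))
          ack(1, 9) = ack(0, ack(1, 8))
          ack(1, 8) = ack(0, ack(1, 7))
          ack(1, 7) = ack(0, ack(1, 6))
          ack(1, 6) = ack(0, ack(1, 5))
          ack(1, 5) = ack(0, ack(1, 4))
          ack(1, 4) = ack(0, ack(1, 3))
          ack(1, 3) = ack(0, ack(1, 2))
          ack(1, 2) = ack(0, ack(1, 1))
          ack(1, 1) = ack(0, ack(1, 0))
          ack(1, 0) = ack(0, 1)
          ack(0, 1) = 2
... (trace truncated)
Result: ack(1, 23) = 25

25


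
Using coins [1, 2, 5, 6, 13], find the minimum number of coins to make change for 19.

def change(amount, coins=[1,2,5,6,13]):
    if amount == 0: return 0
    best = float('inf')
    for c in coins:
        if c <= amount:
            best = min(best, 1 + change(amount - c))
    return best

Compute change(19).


Building up with DP:
change(0) = 0
change(1) = min(1+change(0)=1+0=1) = 1
change(2) = min(1+change(1)=1+1=2, 1+change(0)=1+0=1) = 1
change(3) = min(1+change(2)=1+1=2, 1+change(1)=1+1=2) = 2
change(4) = min(1+change(3)=1+2=3, 1+change(2)=1+1=2) = 2
change(5) = min(1+change(4)=1+2=3, 1+change(3)=1+2=3, 1+change(0)=1+0=1) = 1
change(6) = min(1+change(5)=1+1=2, 1+change(4)=1+2=3, 1+change(1)=1+1=2, 1+change(0)=1+0=1) = 1
change(7) = min(1+change(6)=1+1=2, 1+change(5)=1+1=2, 1+change(2)=1+1=2, 1+change(1)=1+1=2) = 2
change(8) = min(1+change(7)=1+2=3, 1+change(6)=1+1=2, 1+change(3)=1+2=3, 1+change(2)=1+1=2) = 2
change(9) = min(1+change(8)=1+2=3, 1+change(7)=1+2=3, 1+change(4)=1+2=3, 1+change(3)=1+2=3) = 3
change(10) = min(1+change(9)=1+3=4, 1+change(8)=1+2=3, 1+change(5)=1+1=2, 1+change(4)=1+2=3) = 2
change(11) = min(1+change(10)=1+2=3, 1+change(9)=1+3=4, 1+change(6)=1+1=2, 1+change(5)=1+1=2) = 2
change(12) = min(1+change(11)=1+2=3, 1+change(10)=1+2=3, 1+change(7)=1+2=3, 1+change(6)=1+1=2) = 2
change(13) = min(1+change(12)=1+2=3, 1+change(11)=1+2=3, 1+change(8)=1+2=3, 1+change(7)=1+2=3, 1+change(0)=1+0=1) = 1
change(14) = min(1+change(13)=1+1=2, 1+change(12)=1+2=3, 1+change(9)=1+3=4, 1+change(8)=1+2=3, 1+change(1)=1+1=2) = 2
change(15) = min(1+change(14)=1+2=3, 1+change(13)=1+1=2, 1+change(10)=1+2=3, 1+change(9)=1+3=4, 1+change(2)=1+1=2) = 2
change(16) = min(1+change(15)=1+2=3, 1+change(14)=1+2=3, 1+change(11)=1+2=3, 1+change(10)=1+2=3, 1+change(3)=1+2=3) = 3
change(17) = min(1+change(16)=1+3=4, 1+change(15)=1+2=3, 1+change(12)=1+2=3, 1+change(11)=1+2=3, 1+change(4)=1+2=3) = 3
change(18) = min(1+change(17)=1+3=4, 1+change(16)=1+3=4, 1+change(13)=1+1=2, 1+change(12)=1+2=3, 1+change(5)=1+1=2) = 2
change(19) = min(1+change(18)=1+2=3, 1+change(17)=1+3=4, 1+change(14)=1+2=3, 1+change(13)=1+1=2, 1+change(6)=1+1=2) = 2

2


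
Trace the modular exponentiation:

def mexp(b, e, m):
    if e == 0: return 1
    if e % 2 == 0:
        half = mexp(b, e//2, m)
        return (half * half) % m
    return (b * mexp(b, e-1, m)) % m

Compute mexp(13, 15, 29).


mexp(13, 15, 29): e is odd, compute mexp(13, 14, 29)
  mexp(13, 14, 29): e is even, compute mexp(13, 7, 29)
    mexp(13, 7, 29): e is odd, compute mexp(13, 6, 29)
      mexp(13, 6, 29): e is even, compute mexp(13, 3, 29)
        mexp(13, 3, 29): e is odd, compute mexp(13, 2, 29)
          mexp(13, 2, 29): e is even, compute mexp(13, 1, 29)
          mexp(13, 1, 29): e is odd, compute mexp(13, 0, 29)
          mexp(13, 0, 29) = 1
          (13 * 1) % 29 = 13
          half=13, (13*13) % 29 = 24
        (13 * 24) % 29 = 22
      half=22, (22*22) % 29 = 20
    (13 * 20) % 29 = 28
  half=28, (28*28) % 29 = 1
(13 * 1) % 29 = 13

13


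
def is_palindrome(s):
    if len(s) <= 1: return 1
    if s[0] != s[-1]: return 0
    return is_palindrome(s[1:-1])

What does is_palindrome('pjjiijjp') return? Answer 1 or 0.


is_palindrome('pjjiijjp'): s[0]='p' == s[-1]='p' -> check is_palindrome('jjiijj')
is_palindrome('jjiijj'): s[0]='j' == s[-1]='j' -> check is_palindrome('jiij')
is_palindrome('jiij'): s[0]='j' == s[-1]='j' -> check is_palindrome('ii')
is_palindrome('ii'): s[0]='i' == s[-1]='i' -> check is_palindrome('')
is_palindrome(''): len <= 1 -> return 1  (base case)
Result: 1 (palindrome)

1


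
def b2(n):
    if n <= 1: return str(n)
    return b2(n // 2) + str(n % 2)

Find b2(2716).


b2(2716) = b2(1358) + '0'
b2(1358) = b2(679) + '0'
b2(679) = b2(339) + '1'
b2(339) = b2(169) + '1'
b2(169) = b2(84) + '1'
b2(84) = b2(42) + '0'
b2(42) = b2(21) + '0'
b2(21) = b2(10) + '1'
b2(10) = b2(5) + '0'
b2(5) = b2(2) + '1'
b2(2) = b2(1) + '0'
b2(1) = '1'  (base case)
Concatenating: '1' + '0' + '1' + '0' + '1' + '0' + '0' + '1' + '1' + '1' + '0' + '0' = '101010011100'

101010011100


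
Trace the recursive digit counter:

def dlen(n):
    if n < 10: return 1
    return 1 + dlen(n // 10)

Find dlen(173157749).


dlen(173157749) = 1 + dlen(17315774)
dlen(17315774) = 1 + dlen(1731577)
dlen(1731577) = 1 + dlen(173157)
dlen(173157) = 1 + dlen(17315)
dlen(17315) = 1 + dlen(1731)
dlen(1731) = 1 + dlen(173)
dlen(173) = 1 + dlen(17)
dlen(17) = 1 + dlen(1)
dlen(1) = 1  (base case: 1 < 10)
Unwinding: 1 + 1 + 1 + 1 + 1 + 1 + 1 + 1 + 1 = 9

9


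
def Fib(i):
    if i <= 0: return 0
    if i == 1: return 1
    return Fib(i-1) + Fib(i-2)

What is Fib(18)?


Computing Fib(18) bottom-up:
Fib(0) = 0
Fib(1) = 1
Fib(2) = Fib(1) + Fib(0) = 1 + 0 = 1
Fib(3) = Fib(2) + Fib(1) = 1 + 1 = 2
Fib(4) = Fib(3) + Fib(2) = 2 + 1 = 3
Fib(5) = Fib(4) + Fib(3) = 3 + 2 = 5
Fib(6) = Fib(5) + Fib(4) = 5 + 3 = 8
Fib(7) = Fib(6) + Fib(5) = 8 + 5 = 13
Fib(8) = Fib(7) + Fib(6) = 13 + 8 = 21
Fib(9) = Fib(8) + Fib(7) = 21 + 13 = 34
Fib(10) = Fib(9) + Fib(8) = 34 + 21 = 55
Fib(11) = Fib(10) + Fib(9) = 55 + 34 = 89
Fib(12) = Fib(11) + Fib(10) = 89 + 55 = 144
Fib(13) = Fib(12) + Fib(11) = 144 + 89 = 233
Fib(14) = Fib(13) + Fib(12) = 233 + 144 = 377
Fib(15) = Fib(14) + Fib(13) = 377 + 233 = 610
Fib(16) = Fib(15) + Fib(14) = 610 + 377 = 987
Fib(17) = Fib(16) + Fib(15) = 987 + 610 = 1597
Fib(18) = Fib(17) + Fib(16) = 1597 + 987 = 2584

2584


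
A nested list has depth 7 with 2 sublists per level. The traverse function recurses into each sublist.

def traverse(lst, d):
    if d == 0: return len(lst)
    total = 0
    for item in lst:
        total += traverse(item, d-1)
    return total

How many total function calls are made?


At depth 0 (root): 1 call
At depth 1: each of 1 parents calls traverse on 2 children = 2 calls
At depth 2: each of 2 parents calls traverse on 2 children = 4 calls
At depth 3: each of 4 parents calls traverse on 2 children = 8 calls
At depth 4: each of 8 parents calls traverse on 2 children = 16 calls
At depth 5: each of 16 parents calls traverse on 2 children = 32 calls
At depth 6: each of 32 parents calls traverse on 2 children = 64 calls
At depth 7: each of 64 parents calls traverse on 2 children = 128 calls
Total: 1 + 2 + 4 + 8 + 16 + 32 + 64 + 128 = 255

255


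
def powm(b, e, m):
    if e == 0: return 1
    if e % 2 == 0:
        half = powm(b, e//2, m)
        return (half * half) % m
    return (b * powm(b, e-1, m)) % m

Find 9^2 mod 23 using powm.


powm(9, 2, 23): e is even, compute powm(9, 1, 23)
  powm(9, 1, 23): e is odd, compute powm(9, 0, 23)
    powm(9, 0, 23) = 1
  (9 * 1) % 23 = 9
half=9, (9*9) % 23 = 12

12


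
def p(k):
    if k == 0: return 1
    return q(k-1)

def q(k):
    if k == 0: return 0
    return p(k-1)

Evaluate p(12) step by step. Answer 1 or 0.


p(12) = q(11)
q(11) = p(10)
p(10) = q(9)
q(9) = p(8)
p(8) = q(7)
q(7) = p(6)
p(6) = q(5)
q(5) = p(4)
p(4) = q(3)
q(3) = p(2)
p(2) = q(1)
q(1) = p(0)
p(0) = 1  (base case)
Result: 1

1


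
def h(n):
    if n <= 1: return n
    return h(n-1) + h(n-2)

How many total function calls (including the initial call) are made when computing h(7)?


Let C(n) = total calls for h(n)
C(0) = 1, C(1) = 1
C(2) = 1 + C(1) + C(0) = 1 + 1 + 1 = 3
C(3) = 1 + C(2) + C(1) = 1 + 3 + 1 = 5
C(4) = 1 + C(3) + C(2) = 1 + 5 + 3 = 9
C(5) = 1 + C(4) + C(3) = 1 + 9 + 5 = 15
C(6) = 1 + C(5) + C(4) = 1 + 15 + 9 = 25
C(7) = 1 + C(6) + C(5) = 1 + 25 + 15 = 41

41


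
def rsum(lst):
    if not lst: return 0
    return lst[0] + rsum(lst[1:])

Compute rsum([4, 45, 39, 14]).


rsum([4, 45, 39, 14]) = 4 + rsum([45, 39, 14])
rsum([45, 39, 14]) = 45 + rsum([39, 14])
rsum([39, 14]) = 39 + rsum([14])
rsum([14]) = 14 + rsum([])
rsum([]) = 0  (base case)
Total: 4 + 45 + 39 + 14 + 0 = 102

102


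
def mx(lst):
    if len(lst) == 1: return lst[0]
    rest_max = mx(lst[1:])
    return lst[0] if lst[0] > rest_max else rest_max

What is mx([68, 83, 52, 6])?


mx([68, 83, 52, 6]): compare 68 with mx([83, 52, 6])
mx([83, 52, 6]): compare 83 with mx([52, 6])
mx([52, 6]): compare 52 with mx([6])
mx([6]) = 6  (base case)
Compare 52 with 6 -> 52
Compare 83 with 52 -> 83
Compare 68 with 83 -> 83

83


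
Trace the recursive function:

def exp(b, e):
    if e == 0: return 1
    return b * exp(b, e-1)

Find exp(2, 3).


exp(2, 3)
= 2 * exp(2, 2)
= 2 * 2 * exp(2, 1)
= 2 * 2 * 2 * exp(2, 0)
= 2 * 2 * 2 * 1
= 8

8


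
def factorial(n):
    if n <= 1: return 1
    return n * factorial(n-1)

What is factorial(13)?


factorial(13)
= 13 * factorial(12)
= 13 * 12 * factorial(11)
= 13 * 12 * 11 * factorial(10)
= 13 * 12 * 11 * 10 * factorial(9)
= 13 * 12 * 11 * 10 * 9 * factorial(8)
= 13 * 12 * 11 * 10 * 9 * 8 * factorial(7)
= 13 * 12 * 11 * 10 * 9 * 8 * 7 * factorial(6)
= 13 * 12 * 11 * 10 * 9 * 8 * 7 * 6 * factorial(5)
= 13 * 12 * 11 * 10 * 9 * 8 * 7 * 6 * 5 * factorial(4)
= 13 * 12 * 11 * 10 * 9 * 8 * 7 * 6 * 5 * 4 * factorial(3)
= 13 * 12 * 11 * 10 * 9 * 8 * 7 * 6 * 5 * 4 * 3 * factorial(2)
= 13 * 12 * 11 * 10 * 9 * 8 * 7 * 6 * 5 * 4 * 3 * 2 * factorial(1)
= 13 * 12 * 11 * 10 * 9 * 8 * 7 * 6 * 5 * 4 * 3 * 2 * 1
= 6227020800

6227020800


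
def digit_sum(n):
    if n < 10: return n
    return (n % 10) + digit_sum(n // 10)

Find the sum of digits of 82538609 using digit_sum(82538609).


digit_sum(82538609) = 9 + digit_sum(8253860)
digit_sum(8253860) = 0 + digit_sum(825386)
digit_sum(825386) = 6 + digit_sum(82538)
digit_sum(82538) = 8 + digit_sum(8253)
digit_sum(8253) = 3 + digit_sum(825)
digit_sum(825) = 5 + digit_sum(82)
digit_sum(82) = 2 + digit_sum(8)
digit_sum(8) = 8  (base case)
Total: 9 + 0 + 6 + 8 + 3 + 5 + 2 + 8 = 41

41


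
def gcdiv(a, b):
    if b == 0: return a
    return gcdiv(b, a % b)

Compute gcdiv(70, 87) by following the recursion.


gcdiv(70, 87) = gcdiv(87, 70)
gcdiv(87, 70) = gcdiv(70, 17)
gcdiv(70, 17) = gcdiv(17, 2)
gcdiv(17, 2) = gcdiv(2, 1)
gcdiv(2, 1) = gcdiv(1, 0)
gcdiv(1, 0) = 1  (base case)

1


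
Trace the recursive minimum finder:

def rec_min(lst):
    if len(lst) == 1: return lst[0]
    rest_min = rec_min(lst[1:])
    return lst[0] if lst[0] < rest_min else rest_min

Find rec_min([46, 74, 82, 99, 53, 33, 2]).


rec_min([46, 74, 82, 99, 53, 33, 2]): compare 46 with rec_min([74, 82, 99, 53, 33, 2])
rec_min([74, 82, 99, 53, 33, 2]): compare 74 with rec_min([82, 99, 53, 33, 2])
rec_min([82, 99, 53, 33, 2]): compare 82 with rec_min([99, 53, 33, 2])
rec_min([99, 53, 33, 2]): compare 99 with rec_min([53, 33, 2])
rec_min([53, 33, 2]): compare 53 with rec_min([33, 2])
rec_min([33, 2]): compare 33 with rec_min([2])
rec_min([2]) = 2  (base case)
Compare 33 with 2 -> 2
Compare 53 with 2 -> 2
Compare 99 with 2 -> 2
Compare 82 with 2 -> 2
Compare 74 with 2 -> 2
Compare 46 with 2 -> 2

2


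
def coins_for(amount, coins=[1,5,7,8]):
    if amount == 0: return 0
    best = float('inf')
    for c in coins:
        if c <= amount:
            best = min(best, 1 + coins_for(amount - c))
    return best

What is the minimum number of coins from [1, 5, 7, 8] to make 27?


Building up with DP:
coins_for(0) = 0
coins_for(1) = min(1+coins_for(0)=1+0=1) = 1
coins_for(2) = min(1+coins_for(1)=1+1=2) = 2
coins_for(3) = min(1+coins_for(2)=1+2=3) = 3
coins_for(4) = min(1+coins_for(3)=1+3=4) = 4
coins_for(5) = min(1+coins_for(4)=1+4=5, 1+coins_for(0)=1+0=1) = 1
coins_for(6) = min(1+coins_for(5)=1+1=2, 1+coins_for(1)=1+1=2) = 2
coins_for(7) = min(1+coins_for(6)=1+2=3, 1+coins_for(2)=1+2=3, 1+coins_for(0)=1+0=1) = 1
coins_for(8) = min(1+coins_for(7)=1+1=2, 1+coins_for(3)=1+3=4, 1+coins_for(1)=1+1=2, 1+coins_for(0)=1+0=1) = 1
coins_for(9) = min(1+coins_for(8)=1+1=2, 1+coins_for(4)=1+4=5, 1+coins_for(2)=1+2=3, 1+coins_for(1)=1+1=2) = 2
coins_for(10) = min(1+coins_for(9)=1+2=3, 1+coins_for(5)=1+1=2, 1+coins_for(3)=1+3=4, 1+coins_for(2)=1+2=3) = 2
coins_for(11) = min(1+coins_for(10)=1+2=3, 1+coins_for(6)=1+2=3, 1+coins_for(4)=1+4=5, 1+coins_for(3)=1+3=4) = 3
coins_for(12) = min(1+coins_for(11)=1+3=4, 1+coins_for(7)=1+1=2, 1+coins_for(5)=1+1=2, 1+coins_for(4)=1+4=5) = 2
coins_for(13) = min(1+coins_for(12)=1+2=3, 1+coins_for(8)=1+1=2, 1+coins_for(6)=1+2=3, 1+coins_for(5)=1+1=2) = 2
coins_for(14) = min(1+coins_for(13)=1+2=3, 1+coins_for(9)=1+2=3, 1+coins_for(7)=1+1=2, 1+coins_for(6)=1+2=3) = 2
coins_for(15) = min(1+coins_for(14)=1+2=3, 1+coins_for(10)=1+2=3, 1+coins_for(8)=1+1=2, 1+coins_for(7)=1+1=2) = 2
coins_for(16) = min(1+coins_for(15)=1+2=3, 1+coins_for(11)=1+3=4, 1+coins_for(9)=1+2=3, 1+coins_for(8)=1+1=2) = 2
coins_for(17) = min(1+coins_for(16)=1+2=3, 1+coins_for(12)=1+2=3, 1+coins_for(10)=1+2=3, 1+coins_for(9)=1+2=3) = 3
coins_for(18) = min(1+coins_for(17)=1+3=4, 1+coins_for(13)=1+2=3, 1+coins_for(11)=1+3=4, 1+coins_for(10)=1+2=3) = 3
coins_for(19) = min(1+coins_for(18)=1+3=4, 1+coins_for(14)=1+2=3, 1+coins_for(12)=1+2=3, 1+coins_for(11)=1+3=4) = 3
coins_for(20) = min(1+coins_for(19)=1+3=4, 1+coins_for(15)=1+2=3, 1+coins_for(13)=1+2=3, 1+coins_for(12)=1+2=3) = 3
coins_for(21) = min(1+coins_for(20)=1+3=4, 1+coins_for(16)=1+2=3, 1+coins_for(14)=1+2=3, 1+coins_for(13)=1+2=3) = 3
coins_for(22) = min(1+coins_for(21)=1+3=4, 1+coins_for(17)=1+3=4, 1+coins_for(15)=1+2=3, 1+coins_for(14)=1+2=3) = 3
coins_for(23) = min(1+coins_for(22)=1+3=4, 1+coins_for(18)=1+3=4, 1+coins_for(16)=1+2=3, 1+coins_for(15)=1+2=3) = 3
coins_for(24) = min(1+coins_for(23)=1+3=4, 1+coins_for(19)=1+3=4, 1+coins_for(17)=1+3=4, 1+coins_for(16)=1+2=3) = 3
coins_for(25) = min(1+coins_for(24)=1+3=4, 1+coins_for(20)=1+3=4, 1+coins_for(18)=1+3=4, 1+coins_for(17)=1+3=4) = 4
coins_for(26) = min(1+coins_for(25)=1+4=5, 1+coins_for(21)=1+3=4, 1+coins_for(19)=1+3=4, 1+coins_for(18)=1+3=4) = 4
coins_for(27) = min(1+coins_for(26)=1+4=5, 1+coins_for(22)=1+3=4, 1+coins_for(20)=1+3=4, 1+coins_for(19)=1+3=4) = 4

4


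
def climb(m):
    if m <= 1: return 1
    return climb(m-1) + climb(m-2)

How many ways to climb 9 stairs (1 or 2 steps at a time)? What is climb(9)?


Building up from base cases:
climb(0) = 1
climb(1) = 1
climb(2) = climb(1) + climb(0) = 1 + 1 = 2
climb(3) = climb(2) + climb(1) = 2 + 1 = 3
climb(4) = climb(3) + climb(2) = 3 + 2 = 5
climb(5) = climb(4) + climb(3) = 5 + 3 = 8
climb(6) = climb(5) + climb(4) = 8 + 5 = 13
climb(7) = climb(6) + climb(5) = 13 + 8 = 21
climb(8) = climb(7) + climb(6) = 21 + 13 = 34
climb(9) = climb(8) + climb(7) = 34 + 21 = 55

55


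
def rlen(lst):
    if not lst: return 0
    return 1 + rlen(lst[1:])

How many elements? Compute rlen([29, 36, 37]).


rlen([29, 36, 37]) = 1 + rlen([36, 37])
rlen([36, 37]) = 1 + rlen([37])
rlen([37]) = 1 + rlen([])
rlen([]) = 0  (base case)
Unwinding: 1 + 1 + 1 + 0 = 3

3


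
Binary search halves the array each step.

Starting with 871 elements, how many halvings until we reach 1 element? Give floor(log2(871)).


871 / 2 = 435
435 / 2 = 217
217 / 2 = 108
108 / 2 = 54
54 / 2 = 27
27 / 2 = 13
13 / 2 = 6
6 / 2 = 3
3 / 2 = 1
Reached 1 after 9 halvings

9


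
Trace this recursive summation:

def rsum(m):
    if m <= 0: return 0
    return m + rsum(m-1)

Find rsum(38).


rsum(38)
= 38 + 37 + 36 + 35 + 34 + 33 + 32 + 31 + 30 + 29 + 28 + 27 + 26 + 25 + 24 + 23 + 22 + 21 + 20 + 19 + 18 + 17 + 16 + 15 + 14 + 13 + 12 + 11 + 10 + 9 + 8 + 7 + 6 + 5 + 4 + 3 + 2 + 1 + rsum(0)
= 38 + 37 + 36 + 35 + 34 + 33 + 32 + 31 + 30 + 29 + 28 + 27 + 26 + 25 + 24 + 23 + 22 + 21 + 20 + 19 + 18 + 17 + 16 + 15 + 14 + 13 + 12 + 11 + 10 + 9 + 8 + 7 + 6 + 5 + 4 + 3 + 2 + 1 + 0
= 741

741


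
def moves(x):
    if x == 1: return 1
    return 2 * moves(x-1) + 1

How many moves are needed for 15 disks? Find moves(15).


moves(15) = 2 * moves(14) + 1
moves(14) = 2 * moves(13) + 1
moves(13) = 2 * moves(12) + 1
moves(12) = 2 * moves(11) + 1
moves(11) = 2 * moves(10) + 1
moves(10) = 2 * moves(9) + 1
moves(9) = 2 * moves(8) + 1
moves(8) = 2 * moves(7) + 1
moves(7) = 2 * moves(6) + 1
moves(6) = 2 * moves(5) + 1
moves(5) = 2 * moves(4) + 1
moves(4) = 2 * moves(3) + 1
moves(3) = 2 * moves(2) + 1
moves(2) = 2 * moves(1) + 1
moves(1) = 1  (base case)
moves(2) = 2 * 1 + 1 = 3
moves(3) = 2 * 3 + 1 = 7
moves(4) = 2 * 7 + 1 = 15
moves(5) = 2 * 15 + 1 = 31
moves(6) = 2 * 31 + 1 = 63
moves(7) = 2 * 63 + 1 = 127
moves(8) = 2 * 127 + 1 = 255
moves(9) = 2 * 255 + 1 = 511
moves(10) = 2 * 511 + 1 = 1023
moves(11) = 2 * 1023 + 1 = 2047
moves(12) = 2 * 2047 + 1 = 4095
moves(13) = 2 * 4095 + 1 = 8191
moves(14) = 2 * 8191 + 1 = 16383
moves(15) = 2 * 16383 + 1 = 32767

32767


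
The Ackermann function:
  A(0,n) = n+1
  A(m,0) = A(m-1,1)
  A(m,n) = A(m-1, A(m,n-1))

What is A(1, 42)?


A(1, 42) = A(0, A(1, 41))
  A(1, 41) = A(0, A(1, 40))
    A(1, 40) = A(0, A(1, 39))
      A(1, 39) = A(0, A(1, 38))
        A(1, 38) = A(0, A(1, 37))
          A(1, 37) = A(0, A(1, 36))
          A(1, 36) = A(0, A(1, 35))
          A(1, 35) = A(0, A(1, 34))
          A(1, 34) = A(0, A(1, 33))
          A(1, 33) = A(0, A(1, 32))
          A(1, 32) = A(0, A(1, 31))
          A(1, 31) = A(0, A(1, 30))
          A(1, 30) = A(0, A(1, 29))
          A(1, 29) = A(0, A(1, 28))
          A(1, 28) = A(0, A(1, 27))
          A(1, 27) = A(0, A(1, 26))
          A(1, 26) = A(0, A(1, 25))
          A(1, 25) = A(0, A(1, 24))
          A(1, 24) = A(0, A(1, 23))
          A(1, 23) = A(0, A(1, 22))
          A(1, 22) = A(0, A(1, 21))
          A(1, 21) = A(0, A(1, 20))
          A(1, 20) = A(0, A(1, 19))
          A(1, 19) = A(0, A(1, 18))
          A(1, 18) = A(0, A(1, 17))
... (trace truncated)
Result: A(1, 42) = 44

44


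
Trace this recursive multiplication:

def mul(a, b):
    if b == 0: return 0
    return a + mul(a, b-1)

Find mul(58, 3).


mul(58, 3) = 58 + mul(58, 2)
mul(58, 2) = 58 + mul(58, 1)
mul(58, 1) = 58 + mul(58, 0)
mul(58, 0) = 0  (base case)
Total: 58 + 58 + 58 + 0 = 174

174


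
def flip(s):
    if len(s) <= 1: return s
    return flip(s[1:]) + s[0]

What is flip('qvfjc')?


flip('qvfjc') = flip('vfjc') + 'q'
flip('vfjc') = flip('fjc') + 'v'
flip('fjc') = flip('jc') + 'f'
flip('jc') = flip('c') + 'j'
flip('c') = 'c'  (base case)
Concatenating: 'c' + 'j' + 'f' + 'v' + 'q' = 'cjfvq'

cjfvq


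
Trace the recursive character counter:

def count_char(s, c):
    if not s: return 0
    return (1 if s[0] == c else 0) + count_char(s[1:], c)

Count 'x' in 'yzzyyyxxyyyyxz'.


s[0]='y' != 'x' -> 0
s[0]='z' != 'x' -> 0
s[0]='z' != 'x' -> 0
s[0]='y' != 'x' -> 0
s[0]='y' != 'x' -> 0
s[0]='y' != 'x' -> 0
s[0]='x' == 'x' -> 1
s[0]='x' == 'x' -> 1
s[0]='y' != 'x' -> 0
s[0]='y' != 'x' -> 0
s[0]='y' != 'x' -> 0
s[0]='y' != 'x' -> 0
s[0]='x' == 'x' -> 1
s[0]='z' != 'x' -> 0
Sum: 0 + 0 + 0 + 0 + 0 + 0 + 1 + 1 + 0 + 0 + 0 + 0 + 1 + 0 = 3

3


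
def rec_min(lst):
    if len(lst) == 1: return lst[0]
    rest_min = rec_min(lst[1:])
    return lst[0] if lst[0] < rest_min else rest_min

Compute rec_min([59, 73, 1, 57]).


rec_min([59, 73, 1, 57]): compare 59 with rec_min([73, 1, 57])
rec_min([73, 1, 57]): compare 73 with rec_min([1, 57])
rec_min([1, 57]): compare 1 with rec_min([57])
rec_min([57]) = 57  (base case)
Compare 1 with 57 -> 1
Compare 73 with 1 -> 1
Compare 59 with 1 -> 1

1
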